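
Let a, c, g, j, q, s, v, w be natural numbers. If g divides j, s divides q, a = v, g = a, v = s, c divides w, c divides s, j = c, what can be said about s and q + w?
s divides q + w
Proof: g = a and a = v, therefore g = v. v = s, so g = s. j = c and g divides j, hence g divides c. g = s, so s divides c. Since c divides s, c = s. c divides w, so s divides w. s divides q, so s divides q + w.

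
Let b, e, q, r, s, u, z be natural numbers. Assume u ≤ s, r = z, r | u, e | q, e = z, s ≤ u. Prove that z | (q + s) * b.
Because e = z and e | q, z | q. u ≤ s and s ≤ u, hence u = s. r | u, so r | s. Since r = z, z | s. z | q, so z | q + s. Then z | (q + s) * b.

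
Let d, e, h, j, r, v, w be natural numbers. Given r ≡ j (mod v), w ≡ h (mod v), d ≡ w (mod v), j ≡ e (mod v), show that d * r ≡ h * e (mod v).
d ≡ w (mod v) and w ≡ h (mod v), thus d ≡ h (mod v). r ≡ j (mod v) and j ≡ e (mod v), so r ≡ e (mod v). Since d ≡ h (mod v), d * r ≡ h * e (mod v).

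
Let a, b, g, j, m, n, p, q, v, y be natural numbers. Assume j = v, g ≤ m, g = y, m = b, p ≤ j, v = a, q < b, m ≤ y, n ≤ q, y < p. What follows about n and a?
n < a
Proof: g = y and g ≤ m, thus y ≤ m. Since m ≤ y, y = m. Because m = b, y = b. Since y < p, b < p. Since p ≤ j, b < j. j = v, so b < v. q < b, so q < v. v = a, so q < a. From n ≤ q, n < a.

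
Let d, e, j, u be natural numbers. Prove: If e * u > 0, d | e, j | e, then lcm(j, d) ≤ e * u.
From j | e and d | e, lcm(j, d) | e. Then lcm(j, d) | e * u. Since e * u > 0, lcm(j, d) ≤ e * u.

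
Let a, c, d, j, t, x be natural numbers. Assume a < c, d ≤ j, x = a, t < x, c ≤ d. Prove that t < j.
x = a and t < x, so t < a. a < c and c ≤ d, hence a < d. d ≤ j, so a < j. Since t < a, t < j.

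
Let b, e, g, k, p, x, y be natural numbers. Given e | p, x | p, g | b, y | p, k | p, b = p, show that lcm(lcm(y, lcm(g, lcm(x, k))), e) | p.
b = p and g | b, thus g | p. Because x | p and k | p, lcm(x, k) | p. g | p, so lcm(g, lcm(x, k)) | p. Since y | p, lcm(y, lcm(g, lcm(x, k))) | p. Since e | p, lcm(lcm(y, lcm(g, lcm(x, k))), e) | p.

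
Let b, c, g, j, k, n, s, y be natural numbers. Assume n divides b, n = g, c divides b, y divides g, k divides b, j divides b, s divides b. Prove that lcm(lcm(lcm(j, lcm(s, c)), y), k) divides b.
s divides b and c divides b, therefore lcm(s, c) divides b. Since j divides b, lcm(j, lcm(s, c)) divides b. Since n = g and n divides b, g divides b. Since y divides g, y divides b. Since lcm(j, lcm(s, c)) divides b, lcm(lcm(j, lcm(s, c)), y) divides b. Since k divides b, lcm(lcm(lcm(j, lcm(s, c)), y), k) divides b.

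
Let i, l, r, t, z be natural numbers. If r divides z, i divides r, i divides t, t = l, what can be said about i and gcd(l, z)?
i divides gcd(l, z)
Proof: t = l and i divides t, so i divides l. i divides r and r divides z, thus i divides z. Since i divides l, i divides gcd(l, z).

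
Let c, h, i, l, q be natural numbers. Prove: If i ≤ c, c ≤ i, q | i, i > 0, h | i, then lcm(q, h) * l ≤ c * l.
From i ≤ c and c ≤ i, i = c. q | i and h | i, thus lcm(q, h) | i. Since i > 0, lcm(q, h) ≤ i. Since i = c, lcm(q, h) ≤ c. Then lcm(q, h) * l ≤ c * l.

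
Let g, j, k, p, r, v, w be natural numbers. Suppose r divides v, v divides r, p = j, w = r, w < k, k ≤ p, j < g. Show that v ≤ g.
r divides v and v divides r, therefore r = v. w < k and k ≤ p, so w < p. Because w = r, r < p. From p = j, r < j. Since j < g, r < g. From r = v, v < g. Then v ≤ g.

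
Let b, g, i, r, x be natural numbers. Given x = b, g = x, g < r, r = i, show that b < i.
g = x and g < r, therefore x < r. x = b, so b < r. Since r = i, b < i.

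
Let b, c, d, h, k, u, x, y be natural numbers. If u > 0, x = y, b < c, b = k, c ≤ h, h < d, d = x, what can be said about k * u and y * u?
k * u < y * u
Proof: Because b < c and c ≤ h, b < h. b = k, so k < h. d = x and h < d, thus h < x. Because x = y, h < y. Since k < h, k < y. From u > 0, k * u < y * u.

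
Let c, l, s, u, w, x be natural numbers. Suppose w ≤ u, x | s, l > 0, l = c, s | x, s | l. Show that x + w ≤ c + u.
Since s | x and x | s, s = x. s | l, so x | l. Since l > 0, x ≤ l. l = c, so x ≤ c. Since w ≤ u, x + w ≤ c + u.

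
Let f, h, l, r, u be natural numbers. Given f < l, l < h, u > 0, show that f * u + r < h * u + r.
f < l and l < h, so f < h. Since u > 0, f * u < h * u. Then f * u + r < h * u + r.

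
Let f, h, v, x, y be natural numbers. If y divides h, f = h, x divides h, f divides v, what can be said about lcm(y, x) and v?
lcm(y, x) divides v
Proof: y divides h and x divides h, hence lcm(y, x) divides h. Since f = h and f divides v, h divides v. Since lcm(y, x) divides h, lcm(y, x) divides v.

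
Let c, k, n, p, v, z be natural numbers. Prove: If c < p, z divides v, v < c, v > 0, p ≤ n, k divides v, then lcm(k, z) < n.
From k divides v and z divides v, lcm(k, z) divides v. v > 0, so lcm(k, z) ≤ v. v < c and c < p, hence v < p. p ≤ n, so v < n. lcm(k, z) ≤ v, so lcm(k, z) < n.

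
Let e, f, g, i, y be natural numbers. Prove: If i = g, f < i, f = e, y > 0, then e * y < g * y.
i = g and f < i, hence f < g. Since f = e, e < g. y > 0, so e * y < g * y.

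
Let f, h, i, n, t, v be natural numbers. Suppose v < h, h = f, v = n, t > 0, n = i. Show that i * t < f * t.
Since v = n and n = i, v = i. Since h = f and v < h, v < f. Since v = i, i < f. Since t > 0, by multiplying by a positive, i * t < f * t.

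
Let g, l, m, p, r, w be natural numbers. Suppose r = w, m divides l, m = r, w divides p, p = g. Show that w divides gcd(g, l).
p = g and w divides p, so w divides g. m = r and r = w, so m = w. m divides l, so w divides l. w divides g, so w divides gcd(g, l).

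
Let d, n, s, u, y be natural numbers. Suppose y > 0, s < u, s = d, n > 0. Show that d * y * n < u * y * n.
Since s = d and s < u, d < u. Because y > 0, by multiplying by a positive, d * y < u * y. Since n > 0, by multiplying by a positive, d * y * n < u * y * n.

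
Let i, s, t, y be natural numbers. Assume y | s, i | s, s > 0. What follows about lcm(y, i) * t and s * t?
lcm(y, i) * t ≤ s * t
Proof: From y | s and i | s, lcm(y, i) | s. Since s > 0, lcm(y, i) ≤ s. Then lcm(y, i) * t ≤ s * t.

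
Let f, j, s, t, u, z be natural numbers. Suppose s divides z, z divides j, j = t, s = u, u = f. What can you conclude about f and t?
f divides t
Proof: s = u and u = f, thus s = f. s divides z and z divides j, so s divides j. Since j = t, s divides t. Because s = f, f divides t.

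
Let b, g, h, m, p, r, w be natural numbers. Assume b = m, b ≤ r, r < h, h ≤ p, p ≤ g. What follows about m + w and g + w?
m + w < g + w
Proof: b = m and b ≤ r, hence m ≤ r. r < h and h ≤ p, hence r < p. Since m ≤ r, m < p. Since p ≤ g, m < g. Then m + w < g + w.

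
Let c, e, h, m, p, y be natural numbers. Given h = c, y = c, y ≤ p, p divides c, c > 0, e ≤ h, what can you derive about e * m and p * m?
e * m ≤ p * m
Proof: From y = c and y ≤ p, c ≤ p. From p divides c and c > 0, p ≤ c. Since c ≤ p, c = p. From h = c, h = p. Since e ≤ h, e ≤ p. By multiplying by a non-negative, e * m ≤ p * m.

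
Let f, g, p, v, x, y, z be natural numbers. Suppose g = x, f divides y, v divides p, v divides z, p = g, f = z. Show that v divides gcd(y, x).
f = z and f divides y, so z divides y. v divides z, so v divides y. p = g and v divides p, therefore v divides g. Since g = x, v divides x. From v divides y, v divides gcd(y, x).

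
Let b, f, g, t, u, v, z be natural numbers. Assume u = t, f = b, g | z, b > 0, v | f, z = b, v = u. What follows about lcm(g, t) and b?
lcm(g, t) ≤ b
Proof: From z = b and g | z, g | b. v = u and u = t, therefore v = t. f = b and v | f, so v | b. Since v = t, t | b. From g | b, lcm(g, t) | b. Since b > 0, lcm(g, t) ≤ b.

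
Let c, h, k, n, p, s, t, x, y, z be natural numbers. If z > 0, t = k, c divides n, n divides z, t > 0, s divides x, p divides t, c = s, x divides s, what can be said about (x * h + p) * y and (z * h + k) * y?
(x * h + p) * y ≤ (z * h + k) * y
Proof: Since s divides x and x divides s, s = x. Since c = s, c = x. c divides n and n divides z, hence c divides z. z > 0, so c ≤ z. c = x, so x ≤ z. By multiplying by a non-negative, x * h ≤ z * h. From p divides t and t > 0, p ≤ t. Since t = k, p ≤ k. From x * h ≤ z * h, x * h + p ≤ z * h + k. By multiplying by a non-negative, (x * h + p) * y ≤ (z * h + k) * y.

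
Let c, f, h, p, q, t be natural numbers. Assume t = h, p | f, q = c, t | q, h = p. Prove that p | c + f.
t = h and h = p, therefore t = p. q = c and t | q, so t | c. Since t = p, p | c. Since p | f, p | c + f.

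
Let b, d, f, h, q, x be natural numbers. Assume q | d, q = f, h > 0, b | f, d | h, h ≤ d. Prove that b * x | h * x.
Since d | h and h > 0, d ≤ h. h ≤ d, so d = h. Since q = f and q | d, f | d. Since d = h, f | h. Because b | f, b | h. Then b * x | h * x.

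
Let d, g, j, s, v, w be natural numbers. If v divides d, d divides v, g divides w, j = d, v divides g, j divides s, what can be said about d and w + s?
d divides w + s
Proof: v divides d and d divides v, therefore v = d. Since v divides g and g divides w, v divides w. Since v = d, d divides w. j = d and j divides s, thus d divides s. d divides w, so d divides w + s.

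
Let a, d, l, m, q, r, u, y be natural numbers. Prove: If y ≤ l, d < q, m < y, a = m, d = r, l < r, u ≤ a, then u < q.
a = m and u ≤ a, so u ≤ m. m < y, so u < y. y ≤ l, so u < l. Since l < r, u < r. d = r and d < q, therefore r < q. Since u < r, u < q.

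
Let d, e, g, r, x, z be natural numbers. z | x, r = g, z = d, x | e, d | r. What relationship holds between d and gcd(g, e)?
d | gcd(g, e)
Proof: r = g and d | r, thus d | g. z | x and x | e, thus z | e. Since z = d, d | e. Since d | g, d | gcd(g, e).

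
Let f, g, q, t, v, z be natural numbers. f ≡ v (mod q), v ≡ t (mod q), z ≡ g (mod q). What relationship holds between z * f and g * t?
z * f ≡ g * t (mod q)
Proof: Because f ≡ v (mod q) and v ≡ t (mod q), f ≡ t (mod q). Combining with z ≡ g (mod q), by multiplying congruences, z * f ≡ g * t (mod q).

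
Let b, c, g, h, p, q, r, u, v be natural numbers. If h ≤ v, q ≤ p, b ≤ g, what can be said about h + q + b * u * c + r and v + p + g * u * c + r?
h + q + b * u * c + r ≤ v + p + g * u * c + r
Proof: h ≤ v and q ≤ p, hence h + q ≤ v + p. b ≤ g, so b * u ≤ g * u. Then b * u * c ≤ g * u * c. Since h + q ≤ v + p, h + q + b * u * c ≤ v + p + g * u * c. Then h + q + b * u * c + r ≤ v + p + g * u * c + r.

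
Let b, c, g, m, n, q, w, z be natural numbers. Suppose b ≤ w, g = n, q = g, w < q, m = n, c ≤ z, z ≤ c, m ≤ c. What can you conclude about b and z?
b < z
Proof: Because q = g and w < q, w < g. Because g = n, w < n. c ≤ z and z ≤ c, thus c = z. Since m ≤ c, m ≤ z. m = n, so n ≤ z. Since w < n, w < z. Since b ≤ w, b < z.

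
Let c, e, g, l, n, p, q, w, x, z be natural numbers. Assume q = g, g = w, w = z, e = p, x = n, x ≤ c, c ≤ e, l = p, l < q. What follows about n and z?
n < z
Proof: q = g and g = w, therefore q = w. Since w = z, q = z. x = n and x ≤ c, therefore n ≤ c. Since c ≤ e, n ≤ e. e = p, so n ≤ p. l = p and l < q, so p < q. n ≤ p, so n < q. Since q = z, n < z.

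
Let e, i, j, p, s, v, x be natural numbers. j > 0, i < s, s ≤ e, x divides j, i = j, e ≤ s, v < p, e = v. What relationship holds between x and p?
x < p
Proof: x divides j and j > 0, thus x ≤ j. s ≤ e and e ≤ s, hence s = e. Since e = v, s = v. From i = j and i < s, j < s. s = v, so j < v. Since v < p, j < p. Because x ≤ j, x < p.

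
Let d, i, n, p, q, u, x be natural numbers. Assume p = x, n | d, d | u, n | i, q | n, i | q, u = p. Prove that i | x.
Since i | q and q | n, i | n. n | i, so n = i. From n | d and d | u, n | u. From u = p, n | p. Since p = x, n | x. From n = i, i | x.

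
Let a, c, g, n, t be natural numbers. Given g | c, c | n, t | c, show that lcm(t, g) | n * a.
Because t | c and g | c, lcm(t, g) | c. c | n, so lcm(t, g) | n. Then lcm(t, g) | n * a.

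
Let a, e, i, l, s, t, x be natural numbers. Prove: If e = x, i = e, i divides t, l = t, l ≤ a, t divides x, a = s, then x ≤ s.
i = e and e = x, therefore i = x. Since i divides t, x divides t. Since t divides x, t = x. l = t and l ≤ a, therefore t ≤ a. From a = s, t ≤ s. t = x, so x ≤ s.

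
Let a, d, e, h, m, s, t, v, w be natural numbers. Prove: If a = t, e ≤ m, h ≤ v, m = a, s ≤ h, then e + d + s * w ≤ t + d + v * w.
Since m = a and a = t, m = t. From e ≤ m, e ≤ t. Then e + d ≤ t + d. s ≤ h and h ≤ v, therefore s ≤ v. By multiplying by a non-negative, s * w ≤ v * w. e + d ≤ t + d, so e + d + s * w ≤ t + d + v * w.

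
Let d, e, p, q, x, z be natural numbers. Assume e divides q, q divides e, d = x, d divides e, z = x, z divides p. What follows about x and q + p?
x divides q + p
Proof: e divides q and q divides e, thus e = q. Because d = x and d divides e, x divides e. Since e = q, x divides q. z = x and z divides p, therefore x divides p. Since x divides q, x divides q + p.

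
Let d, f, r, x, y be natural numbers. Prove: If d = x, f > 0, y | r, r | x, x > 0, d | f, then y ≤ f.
Since y | r and r | x, y | x. Since x > 0, y ≤ x. d = x and d | f, thus x | f. Since f > 0, x ≤ f. Since y ≤ x, y ≤ f.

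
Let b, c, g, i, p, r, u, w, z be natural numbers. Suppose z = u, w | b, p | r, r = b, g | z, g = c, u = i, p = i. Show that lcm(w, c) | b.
From z = u and g | z, g | u. u = i, so g | i. g = c, so c | i. Since r = b and p | r, p | b. p = i, so i | b. Since c | i, c | b. Since w | b, lcm(w, c) | b.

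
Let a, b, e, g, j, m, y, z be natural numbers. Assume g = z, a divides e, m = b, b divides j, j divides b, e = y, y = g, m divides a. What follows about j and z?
j divides z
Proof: Since b divides j and j divides b, b = j. From m = b, m = j. From e = y and y = g, e = g. Since a divides e, a divides g. m divides a, so m divides g. Since g = z, m divides z. Since m = j, j divides z.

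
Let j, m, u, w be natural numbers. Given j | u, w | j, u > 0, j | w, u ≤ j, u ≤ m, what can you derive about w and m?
w ≤ m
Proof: j | u and u > 0, so j ≤ u. Since u ≤ j, u = j. j | w and w | j, therefore j = w. u = j, so u = w. Since u ≤ m, w ≤ m.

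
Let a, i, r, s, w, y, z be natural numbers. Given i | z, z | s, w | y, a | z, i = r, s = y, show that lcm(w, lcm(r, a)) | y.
i = r and i | z, hence r | z. Since a | z, lcm(r, a) | z. From s = y and z | s, z | y. Since lcm(r, a) | z, lcm(r, a) | y. Since w | y, lcm(w, lcm(r, a)) | y.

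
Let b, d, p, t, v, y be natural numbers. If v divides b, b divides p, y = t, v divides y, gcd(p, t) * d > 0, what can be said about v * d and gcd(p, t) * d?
v * d ≤ gcd(p, t) * d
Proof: v divides b and b divides p, therefore v divides p. From y = t and v divides y, v divides t. Since v divides p, v divides gcd(p, t). Then v * d divides gcd(p, t) * d. gcd(p, t) * d > 0, so v * d ≤ gcd(p, t) * d.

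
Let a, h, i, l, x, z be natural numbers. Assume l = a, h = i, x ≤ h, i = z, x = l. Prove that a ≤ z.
From h = i and i = z, h = z. x = l and l = a, therefore x = a. Since x ≤ h, a ≤ h. h = z, so a ≤ z.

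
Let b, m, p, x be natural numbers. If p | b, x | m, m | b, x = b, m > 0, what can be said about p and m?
p ≤ m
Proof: Because x = b and x | m, b | m. m | b, so b = m. p | b, so p | m. m > 0, so p ≤ m.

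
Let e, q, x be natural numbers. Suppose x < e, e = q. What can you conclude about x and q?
x < q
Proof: Since e = q and x < e, by substitution, x < q.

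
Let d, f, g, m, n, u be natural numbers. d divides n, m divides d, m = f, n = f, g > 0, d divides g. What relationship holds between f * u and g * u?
f * u ≤ g * u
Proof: n = f and d divides n, thus d divides f. m = f and m divides d, hence f divides d. Since d divides f, d = f. Since d divides g, f divides g. g > 0, so f ≤ g. By multiplying by a non-negative, f * u ≤ g * u.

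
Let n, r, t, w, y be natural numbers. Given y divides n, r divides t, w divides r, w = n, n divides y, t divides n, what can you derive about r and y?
r = y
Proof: y divides n and n divides y, hence y = n. w = n and w divides r, thus n divides r. From r divides t and t divides n, r divides n. n divides r, so n = r. y = n, so y = r. Then r = y.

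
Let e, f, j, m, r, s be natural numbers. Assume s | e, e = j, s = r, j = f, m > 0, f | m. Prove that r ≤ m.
Because e = j and j = f, e = f. s | e, so s | f. Since f | m, s | m. Since m > 0, s ≤ m. Since s = r, r ≤ m.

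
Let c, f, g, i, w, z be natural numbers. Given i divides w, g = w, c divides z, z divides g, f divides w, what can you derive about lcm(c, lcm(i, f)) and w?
lcm(c, lcm(i, f)) divides w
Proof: c divides z and z divides g, hence c divides g. Since g = w, c divides w. Because i divides w and f divides w, lcm(i, f) divides w. c divides w, so lcm(c, lcm(i, f)) divides w.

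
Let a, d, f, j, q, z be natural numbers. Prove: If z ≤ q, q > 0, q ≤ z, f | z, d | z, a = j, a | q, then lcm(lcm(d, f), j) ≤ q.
z ≤ q and q ≤ z, hence z = q. d | z and f | z, thus lcm(d, f) | z. Since z = q, lcm(d, f) | q. From a = j and a | q, j | q. Since lcm(d, f) | q, lcm(lcm(d, f), j) | q. q > 0, so lcm(lcm(d, f), j) ≤ q.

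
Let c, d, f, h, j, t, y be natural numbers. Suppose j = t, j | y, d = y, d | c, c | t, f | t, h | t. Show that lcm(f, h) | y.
j = t and j | y, so t | y. d = y and d | c, hence y | c. c | t, so y | t. Because t | y, t = y. From f | t and h | t, lcm(f, h) | t. t = y, so lcm(f, h) | y.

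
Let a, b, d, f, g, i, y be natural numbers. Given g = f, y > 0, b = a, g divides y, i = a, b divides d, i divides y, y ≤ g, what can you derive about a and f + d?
a divides f + d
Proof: g divides y and y > 0, thus g ≤ y. y ≤ g, so y = g. Since g = f, y = f. i = a and i divides y, thus a divides y. Since y = f, a divides f. From b = a and b divides d, a divides d. Because a divides f, a divides f + d.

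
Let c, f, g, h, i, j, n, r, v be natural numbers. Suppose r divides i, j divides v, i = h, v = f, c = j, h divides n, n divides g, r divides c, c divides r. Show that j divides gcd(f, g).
v = f and j divides v, thus j divides f. r divides c and c divides r, thus r = c. Since c = j, r = j. Since r divides i, j divides i. Since i = h, j divides h. h divides n, so j divides n. n divides g, so j divides g. j divides f, so j divides gcd(f, g).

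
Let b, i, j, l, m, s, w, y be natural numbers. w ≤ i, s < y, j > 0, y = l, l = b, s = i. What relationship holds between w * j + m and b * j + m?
w * j + m < b * j + m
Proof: Because y = l and l = b, y = b. s = i and s < y, hence i < y. y = b, so i < b. Since w ≤ i, w < b. From j > 0, w * j < b * j. Then w * j + m < b * j + m.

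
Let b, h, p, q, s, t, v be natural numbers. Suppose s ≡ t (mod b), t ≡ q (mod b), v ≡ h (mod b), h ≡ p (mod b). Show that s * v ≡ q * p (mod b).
s ≡ t (mod b) and t ≡ q (mod b), so s ≡ q (mod b). From v ≡ h (mod b) and h ≡ p (mod b), v ≡ p (mod b). Since s ≡ q (mod b), by multiplying congruences, s * v ≡ q * p (mod b).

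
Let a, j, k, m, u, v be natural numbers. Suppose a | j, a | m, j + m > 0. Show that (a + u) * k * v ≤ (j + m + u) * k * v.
From a | j and a | m, a | j + m. Since j + m > 0, a ≤ j + m. Then a + u ≤ j + m + u. Then (a + u) * k ≤ (j + m + u) * k. Then (a + u) * k * v ≤ (j + m + u) * k * v.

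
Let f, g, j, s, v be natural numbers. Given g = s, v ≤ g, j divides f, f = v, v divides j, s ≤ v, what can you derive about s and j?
s = j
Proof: g = s and v ≤ g, therefore v ≤ s. s ≤ v, so s = v. f = v and j divides f, hence j divides v. v divides j, so v = j. Because s = v, s = j.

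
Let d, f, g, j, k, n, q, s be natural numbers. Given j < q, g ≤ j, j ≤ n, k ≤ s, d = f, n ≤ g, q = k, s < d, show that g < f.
Since j ≤ n and n ≤ g, j ≤ g. g ≤ j, so j = g. j < q, so g < q. q = k, so g < k. Since k ≤ s, g < s. Since s < d, g < d. From d = f, g < f.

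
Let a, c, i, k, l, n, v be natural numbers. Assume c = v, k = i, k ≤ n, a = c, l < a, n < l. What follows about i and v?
i < v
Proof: a = c and c = v, thus a = v. k ≤ n and n < l, hence k < l. Since l < a, k < a. Since a = v, k < v. From k = i, i < v.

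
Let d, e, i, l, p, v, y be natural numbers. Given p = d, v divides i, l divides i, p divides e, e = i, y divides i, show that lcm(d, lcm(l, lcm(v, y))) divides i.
Since p = d and p divides e, d divides e. e = i, so d divides i. v divides i and y divides i, therefore lcm(v, y) divides i. Since l divides i, lcm(l, lcm(v, y)) divides i. Since d divides i, lcm(d, lcm(l, lcm(v, y))) divides i.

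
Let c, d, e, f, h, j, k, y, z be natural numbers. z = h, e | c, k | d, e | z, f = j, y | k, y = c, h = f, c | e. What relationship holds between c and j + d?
c | j + d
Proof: Since h = f and f = j, h = j. Because e | c and c | e, e = c. z = h and e | z, so e | h. Since e = c, c | h. Since h = j, c | j. y = c and y | k, thus c | k. k | d, so c | d. c | j, so c | j + d.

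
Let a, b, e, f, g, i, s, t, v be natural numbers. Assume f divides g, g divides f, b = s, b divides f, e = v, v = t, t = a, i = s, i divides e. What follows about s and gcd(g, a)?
s divides gcd(g, a)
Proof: From f divides g and g divides f, f = g. From b = s and b divides f, s divides f. Since f = g, s divides g. e = v and v = t, hence e = t. Since t = a, e = a. Because i = s and i divides e, s divides e. Since e = a, s divides a. Since s divides g, s divides gcd(g, a).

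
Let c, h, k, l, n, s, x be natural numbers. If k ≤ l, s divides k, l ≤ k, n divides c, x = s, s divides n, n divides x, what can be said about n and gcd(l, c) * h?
n divides gcd(l, c) * h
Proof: x = s and n divides x, therefore n divides s. Because s divides n, s = n. Because k ≤ l and l ≤ k, k = l. s divides k, so s divides l. s = n, so n divides l. Since n divides c, n divides gcd(l, c). Then n divides gcd(l, c) * h.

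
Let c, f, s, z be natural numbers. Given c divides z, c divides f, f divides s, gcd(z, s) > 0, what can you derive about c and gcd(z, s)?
c ≤ gcd(z, s)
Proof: c divides f and f divides s, so c divides s. From c divides z, c divides gcd(z, s). Since gcd(z, s) > 0, c ≤ gcd(z, s).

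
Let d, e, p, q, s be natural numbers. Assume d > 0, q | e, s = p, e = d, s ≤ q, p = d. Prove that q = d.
Since s = p and p = d, s = d. s ≤ q, so d ≤ q. e = d and q | e, therefore q | d. Since d > 0, q ≤ d. Because d ≤ q, d = q. Then q = d.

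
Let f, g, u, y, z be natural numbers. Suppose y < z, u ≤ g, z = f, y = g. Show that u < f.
y = g and y < z, thus g < z. z = f, so g < f. u ≤ g, so u < f.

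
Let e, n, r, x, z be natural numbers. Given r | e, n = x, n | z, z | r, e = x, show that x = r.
Because e = x and r | e, r | x. n = x and n | z, thus x | z. Since z | r, x | r. Since r | x, r = x. Then x = r.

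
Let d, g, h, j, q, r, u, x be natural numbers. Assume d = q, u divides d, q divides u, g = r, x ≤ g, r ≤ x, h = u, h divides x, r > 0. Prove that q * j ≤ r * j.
Since d = q and u divides d, u divides q. From q divides u, u = q. Because g = r and x ≤ g, x ≤ r. Since r ≤ x, x = r. From h = u and h divides x, u divides x. Since x = r, u divides r. Since r > 0, u ≤ r. u = q, so q ≤ r. By multiplying by a non-negative, q * j ≤ r * j.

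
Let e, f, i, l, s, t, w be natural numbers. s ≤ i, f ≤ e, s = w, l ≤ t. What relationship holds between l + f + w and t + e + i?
l + f + w ≤ t + e + i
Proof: Because s = w and s ≤ i, w ≤ i. Since f ≤ e, f + w ≤ e + i. From l ≤ t, l + f + w ≤ t + e + i.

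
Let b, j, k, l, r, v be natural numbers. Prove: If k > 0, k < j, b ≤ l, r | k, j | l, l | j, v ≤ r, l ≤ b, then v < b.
r | k and k > 0, thus r ≤ k. v ≤ r, so v ≤ k. Because j | l and l | j, j = l. l ≤ b and b ≤ l, hence l = b. Since j = l, j = b. Since k < j, k < b. Since v ≤ k, v < b.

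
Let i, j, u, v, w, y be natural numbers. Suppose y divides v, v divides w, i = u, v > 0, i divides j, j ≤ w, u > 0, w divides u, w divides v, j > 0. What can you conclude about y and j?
y ≤ j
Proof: v divides w and w divides v, hence v = w. w divides u and u > 0, so w ≤ u. i divides j and j > 0, so i ≤ j. i = u, so u ≤ j. Since w ≤ u, w ≤ j. Since j ≤ w, w = j. v = w, so v = j. From y divides v and v > 0, y ≤ v. Since v = j, y ≤ j.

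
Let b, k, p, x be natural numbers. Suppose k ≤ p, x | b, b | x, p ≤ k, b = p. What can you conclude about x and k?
x = k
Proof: Because x | b and b | x, x = b. Since b = p, x = p. From p ≤ k and k ≤ p, p = k. x = p, so x = k.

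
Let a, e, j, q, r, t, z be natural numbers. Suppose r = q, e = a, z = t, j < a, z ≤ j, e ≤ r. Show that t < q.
e = a and e ≤ r, therefore a ≤ r. Since j < a, j < r. Because z ≤ j, z < r. Since z = t, t < r. Since r = q, t < q.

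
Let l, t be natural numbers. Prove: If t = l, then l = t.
t = l. By symmetry, l = t.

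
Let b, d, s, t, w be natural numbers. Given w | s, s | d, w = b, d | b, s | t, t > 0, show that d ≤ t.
Since w = b and w | s, b | s. d | b, so d | s. Since s | d, s = d. From s | t and t > 0, s ≤ t. Since s = d, d ≤ t.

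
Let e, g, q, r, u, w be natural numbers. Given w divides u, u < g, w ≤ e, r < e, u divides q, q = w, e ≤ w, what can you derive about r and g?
r < g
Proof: Because q = w and u divides q, u divides w. w divides u, so u = w. w ≤ e and e ≤ w, so w = e. Since u = w, u = e. Because u < g, e < g. r < e, so r < g.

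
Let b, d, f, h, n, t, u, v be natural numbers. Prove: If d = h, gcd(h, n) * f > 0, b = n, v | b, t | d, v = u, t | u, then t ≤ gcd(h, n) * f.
From d = h and t | d, t | h. Since b = n and v | b, v | n. From v = u, u | n. Since t | u, t | n. Since t | h, t | gcd(h, n). Then t | gcd(h, n) * f. Since gcd(h, n) * f > 0, t ≤ gcd(h, n) * f.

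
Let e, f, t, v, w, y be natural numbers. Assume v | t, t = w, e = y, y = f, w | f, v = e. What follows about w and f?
w = f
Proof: From v = e and e = y, v = y. t = w and v | t, hence v | w. Since v = y, y | w. Since y = f, f | w. Since w | f, f = w. Then w = f.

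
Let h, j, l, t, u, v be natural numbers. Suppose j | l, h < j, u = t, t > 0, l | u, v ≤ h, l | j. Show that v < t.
v ≤ h and h < j, hence v < j. Because l | j and j | l, l = j. u = t and l | u, so l | t. From l = j, j | t. t > 0, so j ≤ t. Since v < j, v < t.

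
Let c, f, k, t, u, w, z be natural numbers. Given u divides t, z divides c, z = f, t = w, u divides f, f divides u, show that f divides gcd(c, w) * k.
z = f and z divides c, so f divides c. u divides f and f divides u, so u = f. t = w and u divides t, therefore u divides w. u = f, so f divides w. Because f divides c, f divides gcd(c, w). Then f divides gcd(c, w) * k.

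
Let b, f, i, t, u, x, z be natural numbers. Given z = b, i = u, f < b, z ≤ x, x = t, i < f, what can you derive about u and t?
u < t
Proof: Because i < f and f < b, i < b. z = b and z ≤ x, hence b ≤ x. Since i < b, i < x. x = t, so i < t. Since i = u, u < t.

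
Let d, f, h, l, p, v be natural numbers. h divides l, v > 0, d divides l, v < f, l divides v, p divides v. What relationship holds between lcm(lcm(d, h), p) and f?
lcm(lcm(d, h), p) < f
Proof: Since d divides l and h divides l, lcm(d, h) divides l. Because l divides v, lcm(d, h) divides v. Since p divides v, lcm(lcm(d, h), p) divides v. Since v > 0, lcm(lcm(d, h), p) ≤ v. From v < f, lcm(lcm(d, h), p) < f.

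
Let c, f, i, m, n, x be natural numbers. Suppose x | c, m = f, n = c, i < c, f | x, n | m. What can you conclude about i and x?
i < x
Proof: n = c and n | m, so c | m. Since m = f, c | f. f | x, so c | x. x | c, so c = x. i < c, so i < x.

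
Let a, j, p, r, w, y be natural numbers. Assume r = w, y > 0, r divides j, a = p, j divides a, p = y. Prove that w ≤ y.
a = p and j divides a, so j divides p. Since r divides j, r divides p. r = w, so w divides p. p = y, so w divides y. y > 0, so w ≤ y.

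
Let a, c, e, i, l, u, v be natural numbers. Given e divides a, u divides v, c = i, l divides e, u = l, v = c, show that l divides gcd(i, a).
v = c and c = i, hence v = i. u divides v, so u divides i. Since u = l, l divides i. l divides e and e divides a, so l divides a. Because l divides i, l divides gcd(i, a).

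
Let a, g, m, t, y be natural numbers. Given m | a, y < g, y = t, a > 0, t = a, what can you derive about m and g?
m < g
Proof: Since m | a and a > 0, m ≤ a. y = t and y < g, therefore t < g. t = a, so a < g. m ≤ a, so m < g.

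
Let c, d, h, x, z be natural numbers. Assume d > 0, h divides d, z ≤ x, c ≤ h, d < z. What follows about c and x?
c < x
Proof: h divides d and d > 0, so h ≤ d. c ≤ h, so c ≤ d. Because d < z and z ≤ x, d < x. c ≤ d, so c < x.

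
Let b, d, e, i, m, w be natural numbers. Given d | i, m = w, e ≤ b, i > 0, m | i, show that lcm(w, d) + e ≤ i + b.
Since m = w and m | i, w | i. d | i, so lcm(w, d) | i. i > 0, so lcm(w, d) ≤ i. e ≤ b, so lcm(w, d) + e ≤ i + b.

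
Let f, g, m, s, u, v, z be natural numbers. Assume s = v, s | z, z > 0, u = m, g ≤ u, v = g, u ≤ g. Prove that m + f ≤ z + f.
g ≤ u and u ≤ g, so g = u. Since u = m, g = m. From s = v and s | z, v | z. From v = g, g | z. Since z > 0, g ≤ z. Since g = m, m ≤ z. Then m + f ≤ z + f.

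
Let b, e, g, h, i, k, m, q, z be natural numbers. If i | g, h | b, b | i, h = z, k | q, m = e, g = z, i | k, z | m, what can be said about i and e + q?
i | e + q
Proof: h = z and h | b, therefore z | b. Since b | i, z | i. g = z and i | g, hence i | z. z | i, so z = i. z | m, so i | m. m = e, so i | e. i | k and k | q, therefore i | q. i | e, so i | e + q.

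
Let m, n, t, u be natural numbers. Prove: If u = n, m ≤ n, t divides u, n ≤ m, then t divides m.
n ≤ m and m ≤ n, therefore n = m. u = n and t divides u, so t divides n. n = m, so t divides m.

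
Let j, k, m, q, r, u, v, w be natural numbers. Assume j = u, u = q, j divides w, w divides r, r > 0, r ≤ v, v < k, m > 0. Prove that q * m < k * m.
j = u and u = q, thus j = q. j divides w and w divides r, hence j divides r. Since r > 0, j ≤ r. j = q, so q ≤ r. r ≤ v and v < k, so r < k. Because q ≤ r, q < k. From m > 0, by multiplying by a positive, q * m < k * m.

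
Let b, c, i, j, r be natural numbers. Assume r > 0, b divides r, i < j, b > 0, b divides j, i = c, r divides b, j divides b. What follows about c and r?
c < r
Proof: j divides b and b divides j, hence j = b. b divides r and r > 0, thus b ≤ r. From r divides b and b > 0, r ≤ b. b ≤ r, so b = r. Since j = b, j = r. i = c and i < j, therefore c < j. Since j = r, c < r.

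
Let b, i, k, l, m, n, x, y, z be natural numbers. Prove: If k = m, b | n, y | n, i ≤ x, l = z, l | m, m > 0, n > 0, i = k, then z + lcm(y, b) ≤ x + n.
l | m and m > 0, hence l ≤ m. l = z, so z ≤ m. Since i = k and k = m, i = m. i ≤ x, so m ≤ x. Since z ≤ m, z ≤ x. y | n and b | n, so lcm(y, b) | n. n > 0, so lcm(y, b) ≤ n. Since z ≤ x, z + lcm(y, b) ≤ x + n.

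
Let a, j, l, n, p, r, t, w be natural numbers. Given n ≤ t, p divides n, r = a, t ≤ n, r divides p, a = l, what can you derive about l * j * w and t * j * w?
l * j * w divides t * j * w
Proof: n ≤ t and t ≤ n, therefore n = t. r = a and a = l, hence r = l. From r divides p and p divides n, r divides n. r = l, so l divides n. Since n = t, l divides t. Then l * j divides t * j. Then l * j * w divides t * j * w.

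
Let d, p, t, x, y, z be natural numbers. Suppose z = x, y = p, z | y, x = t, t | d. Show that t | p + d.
z = x and x = t, hence z = t. z | y, so t | y. Since y = p, t | p. Since t | d, t | p + d.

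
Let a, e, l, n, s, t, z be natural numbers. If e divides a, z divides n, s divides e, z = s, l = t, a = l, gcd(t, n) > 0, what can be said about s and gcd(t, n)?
s ≤ gcd(t, n)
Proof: s divides e and e divides a, so s divides a. a = l, so s divides l. Because l = t, s divides t. From z = s and z divides n, s divides n. s divides t, so s divides gcd(t, n). Since gcd(t, n) > 0, s ≤ gcd(t, n).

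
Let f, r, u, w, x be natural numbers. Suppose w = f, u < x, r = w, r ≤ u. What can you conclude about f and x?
f < x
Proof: r = w and r ≤ u, thus w ≤ u. w = f, so f ≤ u. Since u < x, f < x.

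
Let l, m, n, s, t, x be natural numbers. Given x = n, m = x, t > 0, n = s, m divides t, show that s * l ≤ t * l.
m = x and m divides t, hence x divides t. x = n, so n divides t. t > 0, so n ≤ t. Since n = s, s ≤ t. By multiplying by a non-negative, s * l ≤ t * l.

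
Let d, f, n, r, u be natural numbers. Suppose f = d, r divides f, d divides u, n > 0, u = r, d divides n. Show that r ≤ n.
Because u = r and d divides u, d divides r. f = d and r divides f, therefore r divides d. Since d divides r, d = r. d divides n, so r divides n. n > 0, so r ≤ n.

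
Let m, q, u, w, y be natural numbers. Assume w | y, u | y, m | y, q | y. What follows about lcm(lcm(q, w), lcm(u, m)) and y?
lcm(lcm(q, w), lcm(u, m)) | y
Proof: q | y and w | y, therefore lcm(q, w) | y. u | y and m | y, hence lcm(u, m) | y. Since lcm(q, w) | y, lcm(lcm(q, w), lcm(u, m)) | y.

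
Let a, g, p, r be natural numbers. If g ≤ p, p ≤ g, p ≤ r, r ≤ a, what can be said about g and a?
g ≤ a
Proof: p ≤ g and g ≤ p, hence p = g. Since p ≤ r and r ≤ a, p ≤ a. p = g, so g ≤ a.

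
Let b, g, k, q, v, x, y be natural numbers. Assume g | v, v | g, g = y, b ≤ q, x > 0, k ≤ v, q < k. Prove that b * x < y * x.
Since v | g and g | v, v = g. g = y, so v = y. From b ≤ q and q < k, b < k. k ≤ v, so b < v. v = y, so b < y. x > 0, so b * x < y * x.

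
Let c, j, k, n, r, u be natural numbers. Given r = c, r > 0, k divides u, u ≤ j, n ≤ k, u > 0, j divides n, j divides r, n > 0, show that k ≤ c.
j divides n and n > 0, hence j ≤ n. Since n ≤ k, j ≤ k. Since k divides u and u > 0, k ≤ u. u ≤ j, so k ≤ j. j ≤ k, so j = k. Because j divides r and r > 0, j ≤ r. Since r = c, j ≤ c. From j = k, k ≤ c.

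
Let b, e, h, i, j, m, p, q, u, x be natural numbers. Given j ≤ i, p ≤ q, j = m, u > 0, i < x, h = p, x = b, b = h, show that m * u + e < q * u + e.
Because b = h and h = p, b = p. x = b, so x = p. j ≤ i and i < x, thus j < x. j = m, so m < x. x = p, so m < p. p ≤ q, so m < q. u > 0, so m * u < q * u. Then m * u + e < q * u + e.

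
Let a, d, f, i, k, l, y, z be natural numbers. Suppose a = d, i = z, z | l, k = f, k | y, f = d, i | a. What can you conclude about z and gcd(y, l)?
z | gcd(y, l)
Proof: i = z and i | a, so z | a. Because a = d, z | d. Because k = f and f = d, k = d. k | y, so d | y. z | d, so z | y. From z | l, z | gcd(y, l).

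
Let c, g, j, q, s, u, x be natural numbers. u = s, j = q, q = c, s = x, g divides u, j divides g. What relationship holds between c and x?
c divides x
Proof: Since j divides g and g divides u, j divides u. Since u = s, j divides s. s = x, so j divides x. j = q, so q divides x. Since q = c, c divides x.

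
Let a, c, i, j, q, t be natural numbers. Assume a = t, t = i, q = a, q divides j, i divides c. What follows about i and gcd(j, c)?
i divides gcd(j, c)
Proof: a = t and t = i, thus a = i. q = a and q divides j, so a divides j. Because a = i, i divides j. From i divides c, i divides gcd(j, c).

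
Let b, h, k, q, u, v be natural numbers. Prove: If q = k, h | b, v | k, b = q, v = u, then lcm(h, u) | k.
From b = q and h | b, h | q. Since q = k, h | k. From v = u and v | k, u | k. Since h | k, lcm(h, u) | k.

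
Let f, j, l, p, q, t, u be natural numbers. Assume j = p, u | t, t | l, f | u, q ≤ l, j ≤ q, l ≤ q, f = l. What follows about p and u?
p ≤ u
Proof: q ≤ l and l ≤ q, hence q = l. Since f = l and f | u, l | u. u | t and t | l, hence u | l. l | u, so l = u. Since q = l, q = u. j = p and j ≤ q, therefore p ≤ q. Since q = u, p ≤ u.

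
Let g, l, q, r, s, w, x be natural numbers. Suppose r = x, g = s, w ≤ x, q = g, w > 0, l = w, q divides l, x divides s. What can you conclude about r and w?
r = w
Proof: q = g and q divides l, so g divides l. g = s, so s divides l. l = w, so s divides w. x divides s, so x divides w. From w > 0, x ≤ w. Since w ≤ x, x = w. Since r = x, r = w.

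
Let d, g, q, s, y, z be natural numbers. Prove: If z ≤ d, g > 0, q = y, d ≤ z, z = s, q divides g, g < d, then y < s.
From q = y and q divides g, y divides g. From g > 0, y ≤ g. d ≤ z and z ≤ d, so d = z. Since z = s, d = s. Since g < d, g < s. Since y ≤ g, y < s.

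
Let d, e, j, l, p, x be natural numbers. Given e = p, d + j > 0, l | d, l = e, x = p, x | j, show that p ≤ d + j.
l = e and e = p, thus l = p. l | d, so p | d. Since x = p and x | j, p | j. p | d, so p | d + j. Because d + j > 0, p ≤ d + j.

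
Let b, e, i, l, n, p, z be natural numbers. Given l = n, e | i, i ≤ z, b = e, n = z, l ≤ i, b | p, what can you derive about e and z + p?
e | z + p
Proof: l = n and l ≤ i, thus n ≤ i. Since n = z, z ≤ i. Since i ≤ z, i = z. Since e | i, e | z. b = e and b | p, hence e | p. From e | z, e | z + p.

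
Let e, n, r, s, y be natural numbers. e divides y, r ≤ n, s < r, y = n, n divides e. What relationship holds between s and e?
s < e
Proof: y = n and e divides y, thus e divides n. From n divides e, n = e. Since s < r and r ≤ n, s < n. n = e, so s < e.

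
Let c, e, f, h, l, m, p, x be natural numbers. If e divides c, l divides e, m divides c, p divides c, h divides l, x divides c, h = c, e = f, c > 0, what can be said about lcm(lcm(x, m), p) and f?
lcm(lcm(x, m), p) ≤ f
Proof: h divides l and l divides e, therefore h divides e. h = c, so c divides e. Since e divides c, c = e. e = f, so c = f. x divides c and m divides c, hence lcm(x, m) divides c. Since p divides c, lcm(lcm(x, m), p) divides c. Since c > 0, lcm(lcm(x, m), p) ≤ c. Since c = f, lcm(lcm(x, m), p) ≤ f.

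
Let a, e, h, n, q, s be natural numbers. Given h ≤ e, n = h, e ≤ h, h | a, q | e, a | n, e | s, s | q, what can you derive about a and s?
a = s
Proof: s | q and q | e, so s | e. Since e | s, s = e. Because e ≤ h and h ≤ e, e = h. Since s = e, s = h. n = h and a | n, therefore a | h. Because h | a, h = a. s = h, so s = a. Then a = s.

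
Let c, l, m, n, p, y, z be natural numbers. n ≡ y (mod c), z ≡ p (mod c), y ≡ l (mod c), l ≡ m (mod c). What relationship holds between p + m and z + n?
p + m ≡ z + n (mod c)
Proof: Since n ≡ y (mod c) and y ≡ l (mod c), n ≡ l (mod c). From l ≡ m (mod c), n ≡ m (mod c). Since z ≡ p (mod c), by adding congruences, z + n ≡ p + m (mod c). Then p + m ≡ z + n (mod c).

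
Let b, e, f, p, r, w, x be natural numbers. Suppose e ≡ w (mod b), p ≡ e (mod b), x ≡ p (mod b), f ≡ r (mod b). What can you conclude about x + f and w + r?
x + f ≡ w + r (mod b)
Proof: x ≡ p (mod b) and p ≡ e (mod b), therefore x ≡ e (mod b). e ≡ w (mod b), so x ≡ w (mod b). Since f ≡ r (mod b), by adding congruences, x + f ≡ w + r (mod b).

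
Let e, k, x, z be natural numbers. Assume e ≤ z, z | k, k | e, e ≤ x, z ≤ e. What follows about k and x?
k ≤ x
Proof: z ≤ e and e ≤ z, thus z = e. Since z | k, e | k. Since k | e, e = k. Since e ≤ x, k ≤ x.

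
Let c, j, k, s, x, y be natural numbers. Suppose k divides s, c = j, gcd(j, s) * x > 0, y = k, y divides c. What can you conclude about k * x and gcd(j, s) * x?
k * x ≤ gcd(j, s) * x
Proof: From c = j and y divides c, y divides j. From y = k, k divides j. k divides s, so k divides gcd(j, s). Then k * x divides gcd(j, s) * x. gcd(j, s) * x > 0, so k * x ≤ gcd(j, s) * x.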